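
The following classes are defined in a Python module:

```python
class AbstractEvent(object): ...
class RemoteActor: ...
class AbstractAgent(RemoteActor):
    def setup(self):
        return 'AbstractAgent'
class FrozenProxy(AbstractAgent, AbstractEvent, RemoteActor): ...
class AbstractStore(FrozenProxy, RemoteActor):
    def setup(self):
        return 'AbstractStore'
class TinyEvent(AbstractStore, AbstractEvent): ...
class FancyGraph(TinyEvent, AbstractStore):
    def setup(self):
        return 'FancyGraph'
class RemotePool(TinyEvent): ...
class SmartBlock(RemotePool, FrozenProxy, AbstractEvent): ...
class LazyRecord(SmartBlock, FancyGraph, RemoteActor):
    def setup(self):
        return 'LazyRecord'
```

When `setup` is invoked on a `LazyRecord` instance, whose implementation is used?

L[LazyRecord] = LazyRecord + merge(L[SmartBlock], L[FancyGraph], L[RemoteActor], [SmartBlock FancyGraph RemoteActor])
  take SmartBlock:  [SmartBlock RemotePool TinyEvent AbstractStore FrozenProxy AbstractAgent AbstractEvent RemoteActor object] + [FancyGraph TinyEvent AbstractStore FrozenProxy AbstractAgent AbstractEvent RemoteActor object] + [RemoteActor object] + [SmartBlock FancyGraph RemoteActor]
  take RemotePool:  [RemotePool TinyEvent AbstractStore FrozenProxy AbstractAgent AbstractEvent RemoteActor object] + [FancyGraph TinyEvent AbstractStore FrozenProxy AbstractAgent AbstractEvent RemoteActor object] + [RemoteActor object] + [FancyGraph RemoteActor]
  take FancyGraph:  [TinyEvent AbstractStore FrozenProxy AbstractAgent AbstractEvent RemoteActor object] + [FancyGraph TinyEvent AbstractStore FrozenProxy AbstractAgent AbstractEvent RemoteActor object] + [RemoteActor object] + [FancyGraph RemoteActor]
  take TinyEvent:  [TinyEvent AbstractStore FrozenProxy AbstractAgent AbstractEvent RemoteActor object] + [TinyEvent AbstractStore FrozenProxy AbstractAgent AbstractEvent RemoteActor object] + [RemoteActor object] + [RemoteActor]
  take AbstractStore:  [AbstractStore FrozenProxy AbstractAgent AbstractEvent RemoteActor object] + [AbstractStore FrozenProxy AbstractAgent AbstractEvent RemoteActor object] + [RemoteActor object] + [RemoteActor]
  take FrozenProxy:  [FrozenProxy AbstractAgent AbstractEvent RemoteActor object] + [FrozenProxy AbstractAgent AbstractEvent RemoteActor object] + [RemoteActor object] + [RemoteActor]
  take AbstractAgent:  [AbstractAgent AbstractEvent RemoteActor object] + [AbstractAgent AbstractEvent RemoteActor object] + [RemoteActor object] + [RemoteActor]
  take AbstractEvent:  [AbstractEvent RemoteActor object] + [AbstractEvent RemoteActor object] + [RemoteActor object] + [RemoteActor]
  take RemoteActor:  [RemoteActor object] + [RemoteActor object] + [RemoteActor object] + [RemoteActor]
  take object:  [object] + [object] + [object]
MRO: LazyRecord SmartBlock RemotePool FancyGraph TinyEvent AbstractStore FrozenProxy AbstractAgent AbstractEvent RemoteActor object
setup is defined in: AbstractAgent, AbstractStore, FancyGraph, LazyRecord. First along the MRO is LazyRecord.

LazyRecord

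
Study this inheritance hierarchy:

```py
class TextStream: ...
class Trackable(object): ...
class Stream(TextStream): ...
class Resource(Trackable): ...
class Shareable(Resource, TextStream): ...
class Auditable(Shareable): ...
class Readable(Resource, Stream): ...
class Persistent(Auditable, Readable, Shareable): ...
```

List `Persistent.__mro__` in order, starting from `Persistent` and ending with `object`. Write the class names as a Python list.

[Persistent, Auditable, Readable, Shareable, Resource, Trackable, Stream, TextStream, object]

L[Persistent] = Persistent + merge(L[Auditable], L[Readable], L[Shareable], [Auditable Readable Shareable])
  take Auditable:  [Auditable Shareable Resource Trackable TextStream object] + [Readable Resource Trackable Stream TextStream object] + [Shareable Resource Trackable TextStream object] + [Auditable Readable Shareable]
  take Readable:  [Shareable Resource Trackable TextStream object] + [Readable Resource Trackable Stream TextStream object] + [Shareable Resource Trackable TextStream object] + [Readable Shareable]
  take Shareable:  [Shareable Resource Trackable TextStream object] + [Resource Trackable Stream TextStream object] + [Shareable Resource Trackable TextStream object] + [Shareable]
  take Resource:  [Resource Trackable TextStream object] + [Resource Trackable Stream TextStream object] + [Resource Trackable TextStream object]
  take Trackable:  [Trackable TextStream object] + [Trackable Stream TextStream object] + [Trackable TextStream object]
  take Stream:  [TextStream object] + [Stream TextStream object] + [TextStream object]
  take TextStream:  [TextStream object] + [TextStream object] + [TextStream object]
  take object:  [object] + [object] + [object]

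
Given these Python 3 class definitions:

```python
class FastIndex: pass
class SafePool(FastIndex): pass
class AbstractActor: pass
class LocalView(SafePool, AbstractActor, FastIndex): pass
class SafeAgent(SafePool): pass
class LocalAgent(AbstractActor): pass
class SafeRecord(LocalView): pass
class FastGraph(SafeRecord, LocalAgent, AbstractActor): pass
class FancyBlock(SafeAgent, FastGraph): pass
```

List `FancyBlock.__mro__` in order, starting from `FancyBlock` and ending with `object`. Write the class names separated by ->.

L[FancyBlock] = FancyBlock + merge(L[SafeAgent], L[FastGraph], [SafeAgent FastGraph])
  take SafeAgent:  [SafeAgent SafePool FastIndex object] + [FastGraph SafeRecord LocalView SafePool LocalAgent AbstractActor FastIndex object] + [SafeAgent FastGraph]
  take FastGraph:  [SafePool FastIndex object] + [FastGraph SafeRecord LocalView SafePool LocalAgent AbstractActor FastIndex object] + [FastGraph]
  take SafeRecord:  [SafePool FastIndex object] + [SafeRecord LocalView SafePool LocalAgent AbstractActor FastIndex object]
  take LocalView:  [SafePool FastIndex object] + [LocalView SafePool LocalAgent AbstractActor FastIndex object]
  take SafePool:  [SafePool FastIndex object] + [SafePool LocalAgent AbstractActor FastIndex object]
  take LocalAgent:  [FastIndex object] + [LocalAgent AbstractActor FastIndex object]
  take AbstractActor:  [FastIndex object] + [AbstractActor FastIndex object]
  take FastIndex:  [FastIndex object] + [FastIndex object]
  take object:  [object] + [object]

FancyBlock -> SafeAgent -> FastGraph -> SafeRecord -> LocalView -> SafePool -> LocalAgent -> AbstractActor -> FastIndex -> object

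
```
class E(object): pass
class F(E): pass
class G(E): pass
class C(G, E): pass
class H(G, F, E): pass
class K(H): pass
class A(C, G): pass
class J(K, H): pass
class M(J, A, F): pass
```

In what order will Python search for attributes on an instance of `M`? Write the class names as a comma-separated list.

L[M] = M + merge(L[J], L[A], L[F], [J A F])
  take J:  [J K H G F E object] + [A C G E object] + [F E object] + [J A F]
  take K:  [K H G F E object] + [A C G E object] + [F E object] + [A F]
  take H:  [H G F E object] + [A C G E object] + [F E object] + [A F]
  take A:  [G F E object] + [A C G E object] + [F E object] + [A F]
  take C:  [G F E object] + [C G E object] + [F E object] + [F]
  take G:  [G F E object] + [G E object] + [F E object] + [F]
  take F:  [F E object] + [E object] + [F E object] + [F]
  take E:  [E object] + [E object] + [E object]
  take object:  [object] + [object] + [object]

M, J, K, H, A, C, G, F, E, object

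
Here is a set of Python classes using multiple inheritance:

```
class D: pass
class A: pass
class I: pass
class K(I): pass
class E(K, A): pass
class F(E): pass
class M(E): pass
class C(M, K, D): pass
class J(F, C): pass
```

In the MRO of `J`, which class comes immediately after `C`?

M

L[J] = J + merge(L[F], L[C], [F C])
  take F:  [F E K I A object] + [C M E K I A D object] + [F C]
  take C:  [E K I A object] + [C M E K I A D object] + [C]
  take M:  [E K I A object] + [M E K I A D object]
  take E:  [E K I A object] + [E K I A D object]
  take K:  [K I A object] + [K I A D object]
  take I:  [I A object] + [I A D object]
  take A:  [A object] + [A D object]
  take D:  [object] + [D object]
  take object:  [object] + [object]
MRO: J F C M E K I A D object
C is at position 2; next is M.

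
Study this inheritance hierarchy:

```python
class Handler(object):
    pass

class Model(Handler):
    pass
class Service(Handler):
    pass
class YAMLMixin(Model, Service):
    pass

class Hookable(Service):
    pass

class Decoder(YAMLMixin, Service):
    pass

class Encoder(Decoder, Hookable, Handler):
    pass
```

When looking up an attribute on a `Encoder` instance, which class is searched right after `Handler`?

L[Encoder] = Encoder + merge(L[Decoder], L[Hookable], L[Handler], [Decoder Hookable Handler])
  take Decoder:  [Decoder YAMLMixin Model Service Handler object] + [Hookable Service Handler object] + [Handler object] + [Decoder Hookable Handler]
  take YAMLMixin:  [YAMLMixin Model Service Handler object] + [Hookable Service Handler object] + [Handler object] + [Hookable Handler]
  take Model:  [Model Service Handler object] + [Hookable Service Handler object] + [Handler object] + [Hookable Handler]
  take Hookable:  [Service Handler object] + [Hookable Service Handler object] + [Handler object] + [Hookable Handler]
  take Service:  [Service Handler object] + [Service Handler object] + [Handler object] + [Handler]
  take Handler:  [Handler object] + [Handler object] + [Handler object] + [Handler]
  take object:  [object] + [object] + [object]
MRO: Encoder Decoder YAMLMixin Model Hookable Service Handler object
Handler is at position 6; next is object.

object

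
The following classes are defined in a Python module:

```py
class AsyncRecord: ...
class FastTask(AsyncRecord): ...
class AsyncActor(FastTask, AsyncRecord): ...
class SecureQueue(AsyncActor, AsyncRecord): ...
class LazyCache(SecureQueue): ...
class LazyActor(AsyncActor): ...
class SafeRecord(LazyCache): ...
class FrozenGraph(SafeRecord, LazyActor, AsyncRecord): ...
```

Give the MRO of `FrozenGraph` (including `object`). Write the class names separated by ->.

FrozenGraph -> SafeRecord -> LazyCache -> SecureQueue -> LazyActor -> AsyncActor -> FastTask -> AsyncRecord -> object

L[FrozenGraph] = FrozenGraph + merge(L[SafeRecord], L[LazyActor], L[AsyncRecord], [SafeRecord LazyActor AsyncRecord])
  take SafeRecord:  [SafeRecord LazyCache SecureQueue AsyncActor FastTask AsyncRecord object] + [LazyActor AsyncActor FastTask AsyncRecord object] + [AsyncRecord object] + [SafeRecord LazyActor AsyncRecord]
  take LazyCache:  [LazyCache SecureQueue AsyncActor FastTask AsyncRecord object] + [LazyActor AsyncActor FastTask AsyncRecord object] + [AsyncRecord object] + [LazyActor AsyncRecord]
  take SecureQueue:  [SecureQueue AsyncActor FastTask AsyncRecord object] + [LazyActor AsyncActor FastTask AsyncRecord object] + [AsyncRecord object] + [LazyActor AsyncRecord]
  take LazyActor:  [AsyncActor FastTask AsyncRecord object] + [LazyActor AsyncActor FastTask AsyncRecord object] + [AsyncRecord object] + [LazyActor AsyncRecord]
  take AsyncActor:  [AsyncActor FastTask AsyncRecord object] + [AsyncActor FastTask AsyncRecord object] + [AsyncRecord object] + [AsyncRecord]
  take FastTask:  [FastTask AsyncRecord object] + [FastTask AsyncRecord object] + [AsyncRecord object] + [AsyncRecord]
  take AsyncRecord:  [AsyncRecord object] + [AsyncRecord object] + [AsyncRecord object] + [AsyncRecord]
  take object:  [object] + [object] + [object]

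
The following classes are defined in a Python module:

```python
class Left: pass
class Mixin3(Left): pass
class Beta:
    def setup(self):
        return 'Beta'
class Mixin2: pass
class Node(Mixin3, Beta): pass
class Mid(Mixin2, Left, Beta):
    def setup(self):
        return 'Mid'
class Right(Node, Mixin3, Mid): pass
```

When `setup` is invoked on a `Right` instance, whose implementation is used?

L[Right] = Right + merge(L[Node], L[Mixin3], L[Mid], [Node Mixin3 Mid])
  take Node:  [Node Mixin3 Left Beta object] + [Mixin3 Left object] + [Mid Mixin2 Left Beta object] + [Node Mixin3 Mid]
  take Mixin3:  [Mixin3 Left Beta object] + [Mixin3 Left object] + [Mid Mixin2 Left Beta object] + [Mixin3 Mid]
  take Mid:  [Left Beta object] + [Left object] + [Mid Mixin2 Left Beta object] + [Mid]
  take Mixin2:  [Left Beta object] + [Left object] + [Mixin2 Left Beta object]
  take Left:  [Left Beta object] + [Left object] + [Left Beta object]
  take Beta:  [Beta object] + [object] + [Beta object]
  take object:  [object] + [object] + [object]
MRO: Right Node Mixin3 Mid Mixin2 Left Beta object
setup is defined in: Beta, Mid. First along the MRO is Mid.

Mid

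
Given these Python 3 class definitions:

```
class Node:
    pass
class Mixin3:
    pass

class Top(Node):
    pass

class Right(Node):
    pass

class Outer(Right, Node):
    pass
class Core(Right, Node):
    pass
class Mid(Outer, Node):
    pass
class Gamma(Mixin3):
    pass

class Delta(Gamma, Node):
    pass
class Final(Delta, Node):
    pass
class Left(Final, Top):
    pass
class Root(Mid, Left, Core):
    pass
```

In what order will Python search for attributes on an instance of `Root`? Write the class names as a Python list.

[Root, Mid, Outer, Left, Final, Delta, Gamma, Mixin3, Top, Core, Right, Node, object]

L[Root] = Root + merge(L[Mid], L[Left], L[Core], [Mid Left Core])
  take Mid:  [Mid Outer Right Node object] + [Left Final Delta Gamma Mixin3 Top Node object] + [Core Right Node object] + [Mid Left Core]
  take Outer:  [Outer Right Node object] + [Left Final Delta Gamma Mixin3 Top Node object] + [Core Right Node object] + [Left Core]
  take Left:  [Right Node object] + [Left Final Delta Gamma Mixin3 Top Node object] + [Core Right Node object] + [Left Core]
  take Final:  [Right Node object] + [Final Delta Gamma Mixin3 Top Node object] + [Core Right Node object] + [Core]
  take Delta:  [Right Node object] + [Delta Gamma Mixin3 Top Node object] + [Core Right Node object] + [Core]
  take Gamma:  [Right Node object] + [Gamma Mixin3 Top Node object] + [Core Right Node object] + [Core]
  take Mixin3:  [Right Node object] + [Mixin3 Top Node object] + [Core Right Node object] + [Core]
  take Top:  [Right Node object] + [Top Node object] + [Core Right Node object] + [Core]
  take Core:  [Right Node object] + [Node object] + [Core Right Node object] + [Core]
  take Right:  [Right Node object] + [Node object] + [Right Node object]
  take Node:  [Node object] + [Node object] + [Node object]
  take object:  [object] + [object] + [object]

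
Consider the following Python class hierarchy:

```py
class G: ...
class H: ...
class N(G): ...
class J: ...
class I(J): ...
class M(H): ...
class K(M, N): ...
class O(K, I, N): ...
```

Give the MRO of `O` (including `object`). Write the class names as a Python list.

L[O] = O + merge(L[K], L[I], L[N], [K I N])
  take K:  [K M H N G object] + [I J object] + [N G object] + [K I N]
  take M:  [M H N G object] + [I J object] + [N G object] + [I N]
  take H:  [H N G object] + [I J object] + [N G object] + [I N]
  take I:  [N G object] + [I J object] + [N G object] + [I N]
  take N:  [N G object] + [J object] + [N G object] + [N]
  take G:  [G object] + [J object] + [G object]
  take J:  [object] + [J object] + [object]
  take object:  [object] + [object] + [object]

[O, K, M, H, I, N, G, J, object]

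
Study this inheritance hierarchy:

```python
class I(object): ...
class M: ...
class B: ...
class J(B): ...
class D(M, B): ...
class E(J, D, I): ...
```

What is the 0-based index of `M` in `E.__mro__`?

3

L[E] = E + merge(L[J], L[D], L[I], [J D I])
  take J:  [J B object] + [D M B object] + [I object] + [J D I]
  take D:  [B object] + [D M B object] + [I object] + [D I]
  take M:  [B object] + [M B object] + [I object] + [I]
  take B:  [B object] + [B object] + [I object] + [I]
  take I:  [object] + [object] + [I object] + [I]
  take object:  [object] + [object] + [object]
MRO: E J D M B I object
M sits at index 3.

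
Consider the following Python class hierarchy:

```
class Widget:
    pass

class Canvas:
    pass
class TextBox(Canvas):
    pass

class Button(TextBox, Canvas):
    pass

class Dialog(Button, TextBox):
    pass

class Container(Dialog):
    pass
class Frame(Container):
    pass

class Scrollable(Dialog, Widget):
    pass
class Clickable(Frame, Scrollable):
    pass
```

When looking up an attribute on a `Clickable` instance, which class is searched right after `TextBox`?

Canvas

L[Clickable] = Clickable + merge(L[Frame], L[Scrollable], [Frame Scrollable])
  take Frame:  [Frame Container Dialog Button TextBox Canvas object] + [Scrollable Dialog Button TextBox Canvas Widget object] + [Frame Scrollable]
  take Container:  [Container Dialog Button TextBox Canvas object] + [Scrollable Dialog Button TextBox Canvas Widget object] + [Scrollable]
  take Scrollable:  [Dialog Button TextBox Canvas object] + [Scrollable Dialog Button TextBox Canvas Widget object] + [Scrollable]
  take Dialog:  [Dialog Button TextBox Canvas object] + [Dialog Button TextBox Canvas Widget object]
  take Button:  [Button TextBox Canvas object] + [Button TextBox Canvas Widget object]
  take TextBox:  [TextBox Canvas object] + [TextBox Canvas Widget object]
  take Canvas:  [Canvas object] + [Canvas Widget object]
  take Widget:  [object] + [Widget object]
  take object:  [object] + [object]
MRO: Clickable Frame Container Scrollable Dialog Button TextBox Canvas Widget object
TextBox is at position 6; next is Canvas.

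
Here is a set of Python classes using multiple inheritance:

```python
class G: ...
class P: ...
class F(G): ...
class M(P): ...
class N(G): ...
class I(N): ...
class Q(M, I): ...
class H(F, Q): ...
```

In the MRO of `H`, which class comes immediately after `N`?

G

L[H] = H + merge(L[F], L[Q], [F Q])
  take F:  [F G object] + [Q M P I N G object] + [F Q]
  take Q:  [G object] + [Q M P I N G object] + [Q]
  take M:  [G object] + [M P I N G object]
  take P:  [G object] + [P I N G object]
  take I:  [G object] + [I N G object]
  take N:  [G object] + [N G object]
  take G:  [G object] + [G object]
  take object:  [object] + [object]
MRO: H F Q M P I N G object
N is at position 6; next is G.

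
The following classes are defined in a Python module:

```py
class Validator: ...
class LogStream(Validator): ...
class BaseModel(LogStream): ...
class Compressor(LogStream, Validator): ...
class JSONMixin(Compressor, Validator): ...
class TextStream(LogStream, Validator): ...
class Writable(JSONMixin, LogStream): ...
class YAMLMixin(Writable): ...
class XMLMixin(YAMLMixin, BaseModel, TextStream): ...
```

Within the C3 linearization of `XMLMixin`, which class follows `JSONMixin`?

L[XMLMixin] = XMLMixin + merge(L[YAMLMixin], L[BaseModel], L[TextStream], [YAMLMixin BaseModel TextStream])
  take YAMLMixin:  [YAMLMixin Writable JSONMixin Compressor LogStream Validator object] + [BaseModel LogStream Validator object] + [TextStream LogStream Validator object] + [YAMLMixin BaseModel TextStream]
  take Writable:  [Writable JSONMixin Compressor LogStream Validator object] + [BaseModel LogStream Validator object] + [TextStream LogStream Validator object] + [BaseModel TextStream]
  take JSONMixin:  [JSONMixin Compressor LogStream Validator object] + [BaseModel LogStream Validator object] + [TextStream LogStream Validator object] + [BaseModel TextStream]
  take Compressor:  [Compressor LogStream Validator object] + [BaseModel LogStream Validator object] + [TextStream LogStream Validator object] + [BaseModel TextStream]
  take BaseModel:  [LogStream Validator object] + [BaseModel LogStream Validator object] + [TextStream LogStream Validator object] + [BaseModel TextStream]
  take TextStream:  [LogStream Validator object] + [LogStream Validator object] + [TextStream LogStream Validator object] + [TextStream]
  take LogStream:  [LogStream Validator object] + [LogStream Validator object] + [LogStream Validator object]
  take Validator:  [Validator object] + [Validator object] + [Validator object]
  take object:  [object] + [object] + [object]
MRO: XMLMixin YAMLMixin Writable JSONMixin Compressor BaseModel TextStream LogStream Validator object
JSONMixin is at position 3; next is Compressor.

Compressor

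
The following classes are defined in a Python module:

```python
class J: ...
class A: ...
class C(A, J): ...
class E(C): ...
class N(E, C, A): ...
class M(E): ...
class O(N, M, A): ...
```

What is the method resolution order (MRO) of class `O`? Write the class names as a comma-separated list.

O, N, M, E, C, A, J, object

L[O] = O + merge(L[N], L[M], L[A], [N M A])
  take N:  [N E C A J object] + [M E C A J object] + [A object] + [N M A]
  take M:  [E C A J object] + [M E C A J object] + [A object] + [M A]
  take E:  [E C A J object] + [E C A J object] + [A object] + [A]
  take C:  [C A J object] + [C A J object] + [A object] + [A]
  take A:  [A J object] + [A J object] + [A object] + [A]
  take J:  [J object] + [J object] + [object]
  take object:  [object] + [object] + [object]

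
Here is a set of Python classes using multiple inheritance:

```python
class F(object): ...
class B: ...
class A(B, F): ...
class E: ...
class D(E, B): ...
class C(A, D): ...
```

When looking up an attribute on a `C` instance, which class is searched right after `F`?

object

L[C] = C + merge(L[A], L[D], [A D])
  take A:  [A B F object] + [D E B object] + [A D]
  take D:  [B F object] + [D E B object] + [D]
  take E:  [B F object] + [E B object]
  take B:  [B F object] + [B object]
  take F:  [F object] + [object]
  take object:  [object] + [object]
MRO: C A D E B F object
F is at position 5; next is object.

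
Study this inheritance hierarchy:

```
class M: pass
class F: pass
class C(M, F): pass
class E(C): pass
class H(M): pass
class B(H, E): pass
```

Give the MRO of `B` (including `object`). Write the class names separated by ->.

L[B] = B + merge(L[H], L[E], [H E])
  take H:  [H M object] + [E C M F object] + [H E]
  take E:  [M object] + [E C M F object] + [E]
  take C:  [M object] + [C M F object]
  take M:  [M object] + [M F object]
  take F:  [object] + [F object]
  take object:  [object] + [object]

B -> H -> E -> C -> M -> F -> object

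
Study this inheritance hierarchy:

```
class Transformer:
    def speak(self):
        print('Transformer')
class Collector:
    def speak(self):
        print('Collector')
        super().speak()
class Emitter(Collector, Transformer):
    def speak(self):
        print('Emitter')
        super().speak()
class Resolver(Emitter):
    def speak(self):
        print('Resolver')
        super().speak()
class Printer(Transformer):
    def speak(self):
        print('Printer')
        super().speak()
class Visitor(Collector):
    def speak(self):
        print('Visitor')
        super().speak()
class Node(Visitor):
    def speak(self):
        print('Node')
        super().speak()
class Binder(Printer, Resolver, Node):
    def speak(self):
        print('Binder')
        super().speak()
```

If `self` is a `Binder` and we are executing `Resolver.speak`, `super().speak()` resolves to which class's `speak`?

Emitter

L[Binder] = Binder + merge(L[Printer], L[Resolver], L[Node], [Printer Resolver Node])
  take Printer:  [Printer Transformer object] + [Resolver Emitter Collector Transformer object] + [Node Visitor Collector object] + [Printer Resolver Node]
  take Resolver:  [Transformer object] + [Resolver Emitter Collector Transformer object] + [Node Visitor Collector object] + [Resolver Node]
  take Emitter:  [Transformer object] + [Emitter Collector Transformer object] + [Node Visitor Collector object] + [Node]
  take Node:  [Transformer object] + [Collector Transformer object] + [Node Visitor Collector object] + [Node]
  take Visitor:  [Transformer object] + [Collector Transformer object] + [Visitor Collector object]
  take Collector:  [Transformer object] + [Collector Transformer object] + [Collector object]
  take Transformer:  [Transformer object] + [Transformer object] + [object]
  take object:  [object] + [object] + [object]
MRO: Binder Printer Resolver Emitter Node Visitor Collector Transformer object
super() in Resolver.speak on a Binder instance goes to the class after Resolver in Binder's MRO: Emitter.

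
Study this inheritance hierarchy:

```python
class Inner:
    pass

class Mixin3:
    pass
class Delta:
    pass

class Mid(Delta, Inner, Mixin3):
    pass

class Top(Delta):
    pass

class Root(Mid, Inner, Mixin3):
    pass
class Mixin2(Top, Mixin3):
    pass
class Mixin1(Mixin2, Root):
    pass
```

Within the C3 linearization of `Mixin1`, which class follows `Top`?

L[Mixin1] = Mixin1 + merge(L[Mixin2], L[Root], [Mixin2 Root])
  take Mixin2:  [Mixin2 Top Delta Mixin3 object] + [Root Mid Delta Inner Mixin3 object] + [Mixin2 Root]
  take Top:  [Top Delta Mixin3 object] + [Root Mid Delta Inner Mixin3 object] + [Root]
  take Root:  [Delta Mixin3 object] + [Root Mid Delta Inner Mixin3 object] + [Root]
  take Mid:  [Delta Mixin3 object] + [Mid Delta Inner Mixin3 object]
  take Delta:  [Delta Mixin3 object] + [Delta Inner Mixin3 object]
  take Inner:  [Mixin3 object] + [Inner Mixin3 object]
  take Mixin3:  [Mixin3 object] + [Mixin3 object]
  take object:  [object] + [object]
MRO: Mixin1 Mixin2 Top Root Mid Delta Inner Mixin3 object
Top is at position 2; next is Root.

Root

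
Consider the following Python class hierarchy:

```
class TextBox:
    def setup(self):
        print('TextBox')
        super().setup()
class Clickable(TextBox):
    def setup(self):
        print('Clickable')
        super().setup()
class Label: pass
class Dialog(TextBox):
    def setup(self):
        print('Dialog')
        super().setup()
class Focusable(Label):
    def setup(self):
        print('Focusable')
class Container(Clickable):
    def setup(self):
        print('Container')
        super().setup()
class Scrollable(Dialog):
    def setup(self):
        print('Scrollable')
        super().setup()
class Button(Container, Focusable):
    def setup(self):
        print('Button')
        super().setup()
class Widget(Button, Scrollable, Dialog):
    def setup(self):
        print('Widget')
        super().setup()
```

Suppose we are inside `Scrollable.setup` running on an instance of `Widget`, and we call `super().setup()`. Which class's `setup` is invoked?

L[Widget] = Widget + merge(L[Button], L[Scrollable], L[Dialog], [Button Scrollable Dialog])
  take Button:  [Button Container Clickable TextBox Focusable Label object] + [Scrollable Dialog TextBox object] + [Dialog TextBox object] + [Button Scrollable Dialog]
  take Container:  [Container Clickable TextBox Focusable Label object] + [Scrollable Dialog TextBox object] + [Dialog TextBox object] + [Scrollable Dialog]
  take Clickable:  [Clickable TextBox Focusable Label object] + [Scrollable Dialog TextBox object] + [Dialog TextBox object] + [Scrollable Dialog]
  take Scrollable:  [TextBox Focusable Label object] + [Scrollable Dialog TextBox object] + [Dialog TextBox object] + [Scrollable Dialog]
  take Dialog:  [TextBox Focusable Label object] + [Dialog TextBox object] + [Dialog TextBox object] + [Dialog]
  take TextBox:  [TextBox Focusable Label object] + [TextBox object] + [TextBox object]
  take Focusable:  [Focusable Label object] + [object] + [object]
  take Label:  [Label object] + [object] + [object]
  take object:  [object] + [object] + [object]
MRO: Widget Button Container Clickable Scrollable Dialog TextBox Focusable Label object
super() in Scrollable.setup on a Widget instance goes to the class after Scrollable in Widget's MRO: Dialog.

Dialog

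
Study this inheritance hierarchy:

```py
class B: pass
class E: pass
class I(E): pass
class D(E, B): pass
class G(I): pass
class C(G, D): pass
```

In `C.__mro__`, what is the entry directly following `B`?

object

L[C] = C + merge(L[G], L[D], [G D])
  take G:  [G I E object] + [D E B object] + [G D]
  take I:  [I E object] + [D E B object] + [D]
  take D:  [E object] + [D E B object] + [D]
  take E:  [E object] + [E B object]
  take B:  [object] + [B object]
  take object:  [object] + [object]
MRO: C G I D E B object
B is at position 5; next is object.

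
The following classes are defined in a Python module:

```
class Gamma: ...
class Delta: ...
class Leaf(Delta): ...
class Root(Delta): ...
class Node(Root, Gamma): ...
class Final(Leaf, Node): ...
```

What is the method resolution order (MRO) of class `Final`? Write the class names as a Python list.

[Final, Leaf, Node, Root, Delta, Gamma, object]

L[Final] = Final + merge(L[Leaf], L[Node], [Leaf Node])
  take Leaf:  [Leaf Delta object] + [Node Root Delta Gamma object] + [Leaf Node]
  take Node:  [Delta object] + [Node Root Delta Gamma object] + [Node]
  take Root:  [Delta object] + [Root Delta Gamma object]
  take Delta:  [Delta object] + [Delta Gamma object]
  take Gamma:  [object] + [Gamma object]
  take object:  [object] + [object]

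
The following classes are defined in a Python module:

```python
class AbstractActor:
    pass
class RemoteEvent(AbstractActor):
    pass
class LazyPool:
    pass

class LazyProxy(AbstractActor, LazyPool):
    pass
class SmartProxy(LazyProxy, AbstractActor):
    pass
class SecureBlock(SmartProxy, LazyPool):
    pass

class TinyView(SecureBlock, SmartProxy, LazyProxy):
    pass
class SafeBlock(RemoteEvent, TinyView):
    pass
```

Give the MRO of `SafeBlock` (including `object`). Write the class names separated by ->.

SafeBlock -> RemoteEvent -> TinyView -> SecureBlock -> SmartProxy -> LazyProxy -> AbstractActor -> LazyPool -> object

L[SafeBlock] = SafeBlock + merge(L[RemoteEvent], L[TinyView], [RemoteEvent TinyView])
  take RemoteEvent:  [RemoteEvent AbstractActor object] + [TinyView SecureBlock SmartProxy LazyProxy AbstractActor LazyPool object] + [RemoteEvent TinyView]
  take TinyView:  [AbstractActor object] + [TinyView SecureBlock SmartProxy LazyProxy AbstractActor LazyPool object] + [TinyView]
  take SecureBlock:  [AbstractActor object] + [SecureBlock SmartProxy LazyProxy AbstractActor LazyPool object]
  take SmartProxy:  [AbstractActor object] + [SmartProxy LazyProxy AbstractActor LazyPool object]
  take LazyProxy:  [AbstractActor object] + [LazyProxy AbstractActor LazyPool object]
  take AbstractActor:  [AbstractActor object] + [AbstractActor LazyPool object]
  take LazyPool:  [object] + [LazyPool object]
  take object:  [object] + [object]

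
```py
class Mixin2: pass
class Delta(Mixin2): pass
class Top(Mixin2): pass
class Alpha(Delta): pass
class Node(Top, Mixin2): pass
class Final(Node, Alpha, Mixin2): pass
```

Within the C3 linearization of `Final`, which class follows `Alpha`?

L[Final] = Final + merge(L[Node], L[Alpha], L[Mixin2], [Node Alpha Mixin2])
  take Node:  [Node Top Mixin2 object] + [Alpha Delta Mixin2 object] + [Mixin2 object] + [Node Alpha Mixin2]
  take Top:  [Top Mixin2 object] + [Alpha Delta Mixin2 object] + [Mixin2 object] + [Alpha Mixin2]
  take Alpha:  [Mixin2 object] + [Alpha Delta Mixin2 object] + [Mixin2 object] + [Alpha Mixin2]
  take Delta:  [Mixin2 object] + [Delta Mixin2 object] + [Mixin2 object] + [Mixin2]
  take Mixin2:  [Mixin2 object] + [Mixin2 object] + [Mixin2 object] + [Mixin2]
  take object:  [object] + [object] + [object]
MRO: Final Node Top Alpha Delta Mixin2 object
Alpha is at position 3; next is Delta.

Delta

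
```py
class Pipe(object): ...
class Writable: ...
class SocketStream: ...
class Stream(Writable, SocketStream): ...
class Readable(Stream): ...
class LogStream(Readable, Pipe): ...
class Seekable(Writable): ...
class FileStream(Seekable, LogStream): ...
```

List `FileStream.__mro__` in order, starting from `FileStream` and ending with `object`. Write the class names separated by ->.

L[FileStream] = FileStream + merge(L[Seekable], L[LogStream], [Seekable LogStream])
  take Seekable:  [Seekable Writable object] + [LogStream Readable Stream Writable SocketStream Pipe object] + [Seekable LogStream]
  take LogStream:  [Writable object] + [LogStream Readable Stream Writable SocketStream Pipe object] + [LogStream]
  take Readable:  [Writable object] + [Readable Stream Writable SocketStream Pipe object]
  take Stream:  [Writable object] + [Stream Writable SocketStream Pipe object]
  take Writable:  [Writable object] + [Writable SocketStream Pipe object]
  take SocketStream:  [object] + [SocketStream Pipe object]
  take Pipe:  [object] + [Pipe object]
  take object:  [object] + [object]

FileStream -> Seekable -> LogStream -> Readable -> Stream -> Writable -> SocketStream -> Pipe -> object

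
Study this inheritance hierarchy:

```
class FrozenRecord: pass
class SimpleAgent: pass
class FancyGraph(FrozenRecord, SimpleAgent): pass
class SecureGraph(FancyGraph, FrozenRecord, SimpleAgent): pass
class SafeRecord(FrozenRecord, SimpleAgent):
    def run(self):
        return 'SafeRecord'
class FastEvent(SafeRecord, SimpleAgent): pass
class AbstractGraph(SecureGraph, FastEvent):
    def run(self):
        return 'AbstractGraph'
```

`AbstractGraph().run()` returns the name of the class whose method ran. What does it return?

L[AbstractGraph] = AbstractGraph + merge(L[SecureGraph], L[FastEvent], [SecureGraph FastEvent])
  take SecureGraph:  [SecureGraph FancyGraph FrozenRecord SimpleAgent object] + [FastEvent SafeRecord FrozenRecord SimpleAgent object] + [SecureGraph FastEvent]
  take FancyGraph:  [FancyGraph FrozenRecord SimpleAgent object] + [FastEvent SafeRecord FrozenRecord SimpleAgent object] + [FastEvent]
  take FastEvent:  [FrozenRecord SimpleAgent object] + [FastEvent SafeRecord FrozenRecord SimpleAgent object] + [FastEvent]
  take SafeRecord:  [FrozenRecord SimpleAgent object] + [SafeRecord FrozenRecord SimpleAgent object]
  take FrozenRecord:  [FrozenRecord SimpleAgent object] + [FrozenRecord SimpleAgent object]
  take SimpleAgent:  [SimpleAgent object] + [SimpleAgent object]
  take object:  [object] + [object]
MRO: AbstractGraph SecureGraph FancyGraph FastEvent SafeRecord FrozenRecord SimpleAgent object
run is defined in: AbstractGraph, SafeRecord. First along the MRO is AbstractGraph.

AbstractGraph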